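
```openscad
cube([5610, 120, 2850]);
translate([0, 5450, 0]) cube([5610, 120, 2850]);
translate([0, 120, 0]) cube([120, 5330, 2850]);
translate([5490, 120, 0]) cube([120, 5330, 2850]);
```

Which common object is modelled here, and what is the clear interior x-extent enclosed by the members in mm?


A house (or room) frame. The interior width is 5370 mm.

Four 2850 mm walls enclosing a rectangle with no floor or roof — a room or house frame. Outside width is 5610 mm and wall thickness is 120 mm, so the interior width is 5610 − 2 × 120 = 5370 mm.


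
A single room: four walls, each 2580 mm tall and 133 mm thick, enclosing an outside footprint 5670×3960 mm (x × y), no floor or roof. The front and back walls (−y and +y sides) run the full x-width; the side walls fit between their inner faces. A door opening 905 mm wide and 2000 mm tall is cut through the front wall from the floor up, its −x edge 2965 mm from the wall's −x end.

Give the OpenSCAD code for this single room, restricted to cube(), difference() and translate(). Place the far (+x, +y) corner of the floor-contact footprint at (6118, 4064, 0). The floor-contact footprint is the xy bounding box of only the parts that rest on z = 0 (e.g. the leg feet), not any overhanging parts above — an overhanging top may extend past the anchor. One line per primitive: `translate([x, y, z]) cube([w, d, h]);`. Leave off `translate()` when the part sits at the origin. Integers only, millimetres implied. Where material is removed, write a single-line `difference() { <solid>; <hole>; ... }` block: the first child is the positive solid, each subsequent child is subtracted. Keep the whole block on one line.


difference() { translate([448, 104, 0]) cube([5670, 133, 2580]); translate([3413, 104, 0]) cube([905, 133, 2000]); }
translate([448, 3931, 0]) cube([5670, 133, 2580]);
translate([448, 237, 0]) cube([133, 3694, 2580]);
translate([5985, 237, 0]) cube([133, 3694, 2580]);


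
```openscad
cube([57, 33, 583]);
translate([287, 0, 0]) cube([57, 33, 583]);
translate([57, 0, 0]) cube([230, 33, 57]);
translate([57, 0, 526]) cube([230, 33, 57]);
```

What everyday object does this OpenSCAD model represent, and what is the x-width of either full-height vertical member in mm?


A picture frame. The border width is 57 mm.

Four thin pieces enclosing a rectangular opening — a picture frame. The two full-height stiles are 583 mm tall; the top rail sits at z = 526 and is 57 mm tall, so the border above the opening is 583 − 526 = 57 mm, matching the stile x-width.


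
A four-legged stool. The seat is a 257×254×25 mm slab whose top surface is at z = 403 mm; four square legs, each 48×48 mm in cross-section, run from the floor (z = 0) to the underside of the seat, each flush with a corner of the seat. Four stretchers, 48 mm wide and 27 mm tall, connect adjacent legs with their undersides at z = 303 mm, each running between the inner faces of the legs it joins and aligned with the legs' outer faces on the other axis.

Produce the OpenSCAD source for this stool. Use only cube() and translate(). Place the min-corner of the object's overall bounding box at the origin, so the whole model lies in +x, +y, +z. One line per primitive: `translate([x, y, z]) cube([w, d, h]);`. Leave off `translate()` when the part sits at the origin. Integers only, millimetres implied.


// leg_h = 403 - 25 = 378
// stretcher span = 257 - 2*48 = 161
translate([0, 0, 378]) cube([257, 254, 25]);
cube([48, 48, 378]);
translate([209, 0, 0]) cube([48, 48, 378]);
translate([0, 206, 0]) cube([48, 48, 378]);
translate([209, 206, 0]) cube([48, 48, 378]);
translate([48, 0, 303]) cube([161, 48, 27]);
translate([48, 206, 303]) cube([161, 48, 27]);
translate([0, 48, 303]) cube([48, 158, 27]);
translate([209, 48, 303]) cube([48, 158, 27]);


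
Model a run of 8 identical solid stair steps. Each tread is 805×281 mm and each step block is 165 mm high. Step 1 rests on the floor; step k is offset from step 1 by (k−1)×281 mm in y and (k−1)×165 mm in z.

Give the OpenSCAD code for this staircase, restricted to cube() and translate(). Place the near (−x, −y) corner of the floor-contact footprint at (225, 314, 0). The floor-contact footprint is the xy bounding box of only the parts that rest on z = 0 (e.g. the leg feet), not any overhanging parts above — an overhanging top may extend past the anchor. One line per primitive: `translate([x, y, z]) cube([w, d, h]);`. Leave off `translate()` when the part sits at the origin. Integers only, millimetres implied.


translate([225, 314, 0]) cube([805, 281, 165]);
translate([225, 595, 165]) cube([805, 281, 165]);
translate([225, 876, 330]) cube([805, 281, 165]);
translate([225, 1157, 495]) cube([805, 281, 165]);
translate([225, 1438, 660]) cube([805, 281, 165]);
translate([225, 1719, 825]) cube([805, 281, 165]);
translate([225, 2000, 990]) cube([805, 281, 165]);
translate([225, 2281, 1155]) cube([805, 281, 165]);


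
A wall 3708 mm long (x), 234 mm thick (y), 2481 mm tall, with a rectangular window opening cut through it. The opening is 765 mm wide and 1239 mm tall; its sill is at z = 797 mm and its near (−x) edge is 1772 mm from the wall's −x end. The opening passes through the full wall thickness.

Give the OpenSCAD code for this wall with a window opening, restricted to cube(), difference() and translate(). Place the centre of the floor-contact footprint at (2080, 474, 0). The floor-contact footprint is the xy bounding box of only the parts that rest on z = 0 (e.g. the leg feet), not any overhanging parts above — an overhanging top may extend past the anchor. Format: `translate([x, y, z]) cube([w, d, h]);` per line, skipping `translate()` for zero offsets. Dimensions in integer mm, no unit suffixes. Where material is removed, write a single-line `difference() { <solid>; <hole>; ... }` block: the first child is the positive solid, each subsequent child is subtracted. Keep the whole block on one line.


difference() { translate([226, 357, 0]) cube([3708, 234, 2481]); translate([1998, 357, 797]) cube([765, 234, 1239]); }


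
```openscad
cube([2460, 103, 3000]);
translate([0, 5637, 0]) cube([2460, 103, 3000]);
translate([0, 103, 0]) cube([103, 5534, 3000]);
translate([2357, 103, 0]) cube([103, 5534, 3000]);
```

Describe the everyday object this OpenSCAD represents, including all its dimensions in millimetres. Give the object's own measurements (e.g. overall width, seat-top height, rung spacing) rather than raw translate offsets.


The wall frame of a small rectangular building: four walls, each 3000 mm tall and 103 mm thick, enclosing a footprint 2460 mm (x) by 5740 mm (y) outside-to-outside, with no floor or roof. The front and back walls (the −y and +y sides) span the full width; the two side walls fit between them.


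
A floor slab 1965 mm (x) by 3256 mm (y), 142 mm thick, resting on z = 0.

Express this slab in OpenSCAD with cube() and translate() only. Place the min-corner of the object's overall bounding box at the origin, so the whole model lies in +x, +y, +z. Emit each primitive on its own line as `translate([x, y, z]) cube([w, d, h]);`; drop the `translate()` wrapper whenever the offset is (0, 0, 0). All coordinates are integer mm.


cube([1965, 3256, 142]);


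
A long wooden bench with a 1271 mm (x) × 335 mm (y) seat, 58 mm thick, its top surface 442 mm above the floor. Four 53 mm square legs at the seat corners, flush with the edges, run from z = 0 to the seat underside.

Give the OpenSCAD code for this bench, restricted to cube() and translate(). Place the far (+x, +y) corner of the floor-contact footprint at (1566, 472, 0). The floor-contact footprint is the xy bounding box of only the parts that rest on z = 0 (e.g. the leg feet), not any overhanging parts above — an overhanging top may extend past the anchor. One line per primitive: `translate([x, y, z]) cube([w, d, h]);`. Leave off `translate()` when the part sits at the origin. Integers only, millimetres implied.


// leg_h = 442 − 58 = 384
translate([295, 137, 384]) cube([1271, 335, 58]);
translate([295, 137, 0]) cube([53, 53, 384]);
translate([295, 419, 0]) cube([53, 53, 384]);
translate([1513, 137, 0]) cube([53, 53, 384]);
translate([1513, 419, 0]) cube([53, 53, 384]);


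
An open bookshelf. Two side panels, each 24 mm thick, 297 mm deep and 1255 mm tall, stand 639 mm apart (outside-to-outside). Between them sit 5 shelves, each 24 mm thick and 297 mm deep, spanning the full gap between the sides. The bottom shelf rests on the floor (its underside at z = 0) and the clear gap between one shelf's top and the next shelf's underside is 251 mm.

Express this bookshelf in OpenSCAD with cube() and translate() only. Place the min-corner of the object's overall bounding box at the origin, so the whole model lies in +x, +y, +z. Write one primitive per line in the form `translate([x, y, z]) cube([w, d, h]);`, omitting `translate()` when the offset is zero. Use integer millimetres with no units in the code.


cube([24, 297, 1255]);
translate([615, 0, 0]) cube([24, 297, 1255]);
translate([24, 0, 0]) cube([591, 297, 24]);
translate([24, 0, 275]) cube([591, 297, 24]);
translate([24, 0, 550]) cube([591, 297, 24]);
translate([24, 0, 825]) cube([591, 297, 24]);
translate([24, 0, 1100]) cube([591, 297, 24]);


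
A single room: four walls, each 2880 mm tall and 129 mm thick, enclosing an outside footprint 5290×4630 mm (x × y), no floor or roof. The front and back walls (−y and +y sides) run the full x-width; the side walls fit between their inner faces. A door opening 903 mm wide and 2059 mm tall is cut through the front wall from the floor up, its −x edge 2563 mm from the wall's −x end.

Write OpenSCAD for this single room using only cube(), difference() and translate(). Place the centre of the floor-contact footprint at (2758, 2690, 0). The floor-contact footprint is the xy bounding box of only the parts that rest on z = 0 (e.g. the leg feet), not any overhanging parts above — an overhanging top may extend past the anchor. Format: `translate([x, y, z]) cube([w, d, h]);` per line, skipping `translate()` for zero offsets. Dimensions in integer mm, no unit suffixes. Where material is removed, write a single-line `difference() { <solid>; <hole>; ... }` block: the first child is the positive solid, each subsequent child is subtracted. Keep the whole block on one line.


difference() { translate([113, 375, 0]) cube([5290, 129, 2880]); translate([2676, 375, 0]) cube([903, 129, 2059]); }
translate([113, 4876, 0]) cube([5290, 129, 2880]);
translate([113, 504, 0]) cube([129, 4372, 2880]);
translate([5274, 504, 0]) cube([129, 4372, 2880]);


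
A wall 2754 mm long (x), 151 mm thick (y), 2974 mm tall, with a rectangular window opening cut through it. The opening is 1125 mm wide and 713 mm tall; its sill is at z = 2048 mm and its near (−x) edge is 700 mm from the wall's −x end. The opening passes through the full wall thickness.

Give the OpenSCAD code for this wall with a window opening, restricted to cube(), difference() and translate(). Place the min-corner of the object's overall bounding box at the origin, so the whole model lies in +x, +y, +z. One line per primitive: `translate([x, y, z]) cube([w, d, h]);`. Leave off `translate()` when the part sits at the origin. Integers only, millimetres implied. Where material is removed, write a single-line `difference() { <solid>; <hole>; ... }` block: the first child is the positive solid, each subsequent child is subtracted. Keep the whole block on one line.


difference() { cube([2754, 151, 2974]); translate([700, 0, 2048]) cube([1125, 151, 713]); }


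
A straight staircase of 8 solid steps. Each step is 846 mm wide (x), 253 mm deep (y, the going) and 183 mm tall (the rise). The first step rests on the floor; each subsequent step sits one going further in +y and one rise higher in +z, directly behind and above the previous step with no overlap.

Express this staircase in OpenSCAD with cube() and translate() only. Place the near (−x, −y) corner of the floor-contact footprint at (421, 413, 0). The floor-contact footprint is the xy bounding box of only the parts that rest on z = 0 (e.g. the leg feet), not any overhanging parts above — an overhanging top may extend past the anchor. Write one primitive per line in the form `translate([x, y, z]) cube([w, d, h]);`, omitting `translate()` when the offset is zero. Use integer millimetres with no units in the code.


translate([421, 413, 0]) cube([846, 253, 183]);
translate([421, 666, 183]) cube([846, 253, 183]);
translate([421, 919, 366]) cube([846, 253, 183]);
translate([421, 1172, 549]) cube([846, 253, 183]);
translate([421, 1425, 732]) cube([846, 253, 183]);
translate([421, 1678, 915]) cube([846, 253, 183]);
translate([421, 1931, 1098]) cube([846, 253, 183]);
translate([421, 2184, 1281]) cube([846, 253, 183]);


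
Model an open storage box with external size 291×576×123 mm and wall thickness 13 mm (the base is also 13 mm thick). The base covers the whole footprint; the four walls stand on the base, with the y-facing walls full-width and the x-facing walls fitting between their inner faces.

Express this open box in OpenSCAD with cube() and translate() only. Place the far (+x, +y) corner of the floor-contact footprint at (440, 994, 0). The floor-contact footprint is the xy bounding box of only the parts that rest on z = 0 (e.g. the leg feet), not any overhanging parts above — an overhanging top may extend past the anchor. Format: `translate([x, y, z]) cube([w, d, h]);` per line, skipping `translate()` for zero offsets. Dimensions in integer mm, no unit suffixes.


translate([149, 418, 0]) cube([291, 576, 13]);
translate([149, 418, 13]) cube([291, 13, 110]);
translate([149, 981, 13]) cube([291, 13, 110]);
translate([149, 431, 13]) cube([13, 550, 110]);
translate([427, 431, 13]) cube([13, 550, 110]);


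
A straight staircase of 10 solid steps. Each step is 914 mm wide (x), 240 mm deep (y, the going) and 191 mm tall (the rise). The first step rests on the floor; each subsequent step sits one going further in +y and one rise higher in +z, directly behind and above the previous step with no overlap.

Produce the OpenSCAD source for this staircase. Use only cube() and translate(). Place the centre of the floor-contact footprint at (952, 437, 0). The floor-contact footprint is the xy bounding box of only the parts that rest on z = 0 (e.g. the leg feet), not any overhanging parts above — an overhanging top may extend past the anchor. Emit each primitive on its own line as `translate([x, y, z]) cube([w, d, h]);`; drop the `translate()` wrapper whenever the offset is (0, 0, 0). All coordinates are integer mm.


translate([495, 317, 0]) cube([914, 240, 191]);
translate([495, 557, 191]) cube([914, 240, 191]);
translate([495, 797, 382]) cube([914, 240, 191]);
translate([495, 1037, 573]) cube([914, 240, 191]);
translate([495, 1277, 764]) cube([914, 240, 191]);
translate([495, 1517, 955]) cube([914, 240, 191]);
translate([495, 1757, 1146]) cube([914, 240, 191]);
translate([495, 1997, 1337]) cube([914, 240, 191]);
translate([495, 2237, 1528]) cube([914, 240, 191]);
translate([495, 2477, 1719]) cube([914, 240, 191]);


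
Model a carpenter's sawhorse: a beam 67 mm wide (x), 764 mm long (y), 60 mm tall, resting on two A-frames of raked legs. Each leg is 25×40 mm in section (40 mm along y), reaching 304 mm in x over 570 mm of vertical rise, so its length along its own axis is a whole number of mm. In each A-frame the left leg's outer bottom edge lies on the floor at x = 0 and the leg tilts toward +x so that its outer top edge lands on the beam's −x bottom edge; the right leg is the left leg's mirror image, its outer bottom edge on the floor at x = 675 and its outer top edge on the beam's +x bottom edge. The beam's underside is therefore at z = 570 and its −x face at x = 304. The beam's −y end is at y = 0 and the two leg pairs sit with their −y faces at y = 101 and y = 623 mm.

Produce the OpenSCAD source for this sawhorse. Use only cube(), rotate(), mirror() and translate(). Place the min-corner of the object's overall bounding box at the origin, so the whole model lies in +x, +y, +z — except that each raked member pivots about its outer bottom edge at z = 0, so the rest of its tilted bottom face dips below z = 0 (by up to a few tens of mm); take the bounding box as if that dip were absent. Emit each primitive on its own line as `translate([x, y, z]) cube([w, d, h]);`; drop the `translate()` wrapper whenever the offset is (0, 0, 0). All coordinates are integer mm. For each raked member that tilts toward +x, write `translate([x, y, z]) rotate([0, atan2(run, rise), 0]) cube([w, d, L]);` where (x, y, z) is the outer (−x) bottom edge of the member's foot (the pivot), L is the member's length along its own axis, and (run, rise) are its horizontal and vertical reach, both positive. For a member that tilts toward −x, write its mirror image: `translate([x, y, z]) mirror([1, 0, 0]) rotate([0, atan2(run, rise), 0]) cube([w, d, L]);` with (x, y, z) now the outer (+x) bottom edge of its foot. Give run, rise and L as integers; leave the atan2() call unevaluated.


translate([304, 0, 570]) cube([67, 764, 60]);
translate([0, 101, 0]) rotate([0, atan2(304, 570), 0]) cube([25, 40, 646]);
translate([675, 101, 0]) mirror([1, 0, 0]) rotate([0, atan2(304, 570), 0]) cube([25, 40, 646]);
translate([0, 623, 0]) rotate([0, atan2(304, 570), 0]) cube([25, 40, 646]);
translate([675, 623, 0]) mirror([1, 0, 0]) rotate([0, atan2(304, 570), 0]) cube([25, 40, 646]);


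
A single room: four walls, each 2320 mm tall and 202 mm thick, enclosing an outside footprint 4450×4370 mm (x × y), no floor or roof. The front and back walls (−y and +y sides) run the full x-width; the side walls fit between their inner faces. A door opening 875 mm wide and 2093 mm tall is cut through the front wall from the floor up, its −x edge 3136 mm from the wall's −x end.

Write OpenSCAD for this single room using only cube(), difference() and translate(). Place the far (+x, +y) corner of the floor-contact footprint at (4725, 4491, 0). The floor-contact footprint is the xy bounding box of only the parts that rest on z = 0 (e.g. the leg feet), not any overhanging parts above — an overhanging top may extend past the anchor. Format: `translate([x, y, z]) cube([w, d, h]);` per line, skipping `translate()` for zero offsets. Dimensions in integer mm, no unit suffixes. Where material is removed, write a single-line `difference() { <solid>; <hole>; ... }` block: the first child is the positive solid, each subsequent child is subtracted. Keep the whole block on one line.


difference() { translate([275, 121, 0]) cube([4450, 202, 2320]); translate([3411, 121, 0]) cube([875, 202, 2093]); }
translate([275, 4289, 0]) cube([4450, 202, 2320]);
translate([275, 323, 0]) cube([202, 3966, 2320]);
translate([4523, 323, 0]) cube([202, 3966, 2320]);


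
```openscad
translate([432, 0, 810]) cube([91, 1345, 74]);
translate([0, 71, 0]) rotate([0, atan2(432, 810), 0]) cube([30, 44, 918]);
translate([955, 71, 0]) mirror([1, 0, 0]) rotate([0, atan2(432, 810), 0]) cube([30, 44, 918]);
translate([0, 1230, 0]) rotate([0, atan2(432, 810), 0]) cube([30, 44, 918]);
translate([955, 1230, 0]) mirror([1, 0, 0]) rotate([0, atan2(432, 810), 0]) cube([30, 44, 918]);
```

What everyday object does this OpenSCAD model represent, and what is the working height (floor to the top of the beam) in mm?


A sawhorse. The overall height is 884 mm.

A beam across two mirrored pairs of raked legs — a sawhorse. The beam's underside is at z = 810 (matching the legs' vertical rise in atan2(432, 810)) and the beam is 74 mm tall, so its top is at 810 + 74 = 884 mm. The raked legs top out at the beam's underside, so that is the highest point.


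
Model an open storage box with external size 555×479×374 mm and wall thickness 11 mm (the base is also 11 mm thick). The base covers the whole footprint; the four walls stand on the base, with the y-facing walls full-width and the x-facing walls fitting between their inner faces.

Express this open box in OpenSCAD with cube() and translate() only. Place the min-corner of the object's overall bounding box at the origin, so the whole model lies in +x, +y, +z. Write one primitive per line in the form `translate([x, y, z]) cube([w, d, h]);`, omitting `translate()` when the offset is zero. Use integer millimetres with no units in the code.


cube([555, 479, 11]);
translate([0, 0, 11]) cube([555, 11, 363]);
translate([0, 468, 11]) cube([555, 11, 363]);
translate([0, 11, 11]) cube([11, 457, 363]);
translate([544, 11, 11]) cube([11, 457, 363]);


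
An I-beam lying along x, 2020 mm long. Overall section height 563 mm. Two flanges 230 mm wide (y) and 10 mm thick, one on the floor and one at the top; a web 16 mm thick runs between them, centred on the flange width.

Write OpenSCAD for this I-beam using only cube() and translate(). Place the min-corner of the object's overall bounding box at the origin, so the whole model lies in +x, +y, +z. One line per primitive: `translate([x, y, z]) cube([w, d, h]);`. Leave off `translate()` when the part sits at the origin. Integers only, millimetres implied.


cube([2020, 230, 10]);
translate([0, 107, 10]) cube([2020, 16, 543]);
translate([0, 0, 553]) cube([2020, 230, 10]);


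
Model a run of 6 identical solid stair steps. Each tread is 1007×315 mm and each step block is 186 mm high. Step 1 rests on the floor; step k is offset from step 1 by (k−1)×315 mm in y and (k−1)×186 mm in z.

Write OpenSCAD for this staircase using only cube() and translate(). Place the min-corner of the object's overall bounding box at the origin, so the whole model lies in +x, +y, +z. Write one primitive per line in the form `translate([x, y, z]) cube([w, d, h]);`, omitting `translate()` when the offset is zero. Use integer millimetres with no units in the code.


cube([1007, 315, 186]);
translate([0, 315, 186]) cube([1007, 315, 186]);
translate([0, 630, 372]) cube([1007, 315, 186]);
translate([0, 945, 558]) cube([1007, 315, 186]);
translate([0, 1260, 744]) cube([1007, 315, 186]);
translate([0, 1575, 930]) cube([1007, 315, 186]);


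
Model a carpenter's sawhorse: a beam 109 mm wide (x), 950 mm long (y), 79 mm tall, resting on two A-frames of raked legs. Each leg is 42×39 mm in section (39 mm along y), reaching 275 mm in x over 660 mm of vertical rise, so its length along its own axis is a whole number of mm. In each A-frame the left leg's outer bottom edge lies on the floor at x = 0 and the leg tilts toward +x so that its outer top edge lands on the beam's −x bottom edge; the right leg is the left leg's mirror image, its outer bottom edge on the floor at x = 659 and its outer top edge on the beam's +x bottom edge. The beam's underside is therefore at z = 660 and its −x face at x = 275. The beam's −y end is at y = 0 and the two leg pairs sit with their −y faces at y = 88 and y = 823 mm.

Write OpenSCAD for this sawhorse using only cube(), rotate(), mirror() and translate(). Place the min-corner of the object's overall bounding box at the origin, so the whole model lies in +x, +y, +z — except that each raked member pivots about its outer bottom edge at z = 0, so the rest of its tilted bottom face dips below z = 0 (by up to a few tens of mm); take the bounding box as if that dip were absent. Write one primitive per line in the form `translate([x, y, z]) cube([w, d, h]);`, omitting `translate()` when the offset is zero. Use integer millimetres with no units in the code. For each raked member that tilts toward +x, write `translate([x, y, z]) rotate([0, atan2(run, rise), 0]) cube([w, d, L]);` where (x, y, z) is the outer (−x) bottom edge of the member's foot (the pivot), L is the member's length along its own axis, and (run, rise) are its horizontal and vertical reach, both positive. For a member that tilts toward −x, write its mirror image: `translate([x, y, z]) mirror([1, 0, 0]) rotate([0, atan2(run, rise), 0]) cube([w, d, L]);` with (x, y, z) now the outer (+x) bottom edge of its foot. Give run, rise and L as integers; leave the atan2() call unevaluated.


translate([275, 0, 660]) cube([109, 950, 79]);
translate([0, 88, 0]) rotate([0, atan2(275, 660), 0]) cube([42, 39, 715]);
translate([659, 88, 0]) mirror([1, 0, 0]) rotate([0, atan2(275, 660), 0]) cube([42, 39, 715]);
translate([0, 823, 0]) rotate([0, atan2(275, 660), 0]) cube([42, 39, 715]);
translate([659, 823, 0]) mirror([1, 0, 0]) rotate([0, atan2(275, 660), 0]) cube([42, 39, 715]);


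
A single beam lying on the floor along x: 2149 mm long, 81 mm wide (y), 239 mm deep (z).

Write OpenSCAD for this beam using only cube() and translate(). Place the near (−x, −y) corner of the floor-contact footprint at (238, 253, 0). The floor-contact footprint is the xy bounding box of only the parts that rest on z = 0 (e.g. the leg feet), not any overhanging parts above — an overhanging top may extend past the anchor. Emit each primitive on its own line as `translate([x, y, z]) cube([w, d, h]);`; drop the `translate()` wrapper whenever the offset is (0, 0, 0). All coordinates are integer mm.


translate([238, 253, 0]) cube([2149, 81, 239]);


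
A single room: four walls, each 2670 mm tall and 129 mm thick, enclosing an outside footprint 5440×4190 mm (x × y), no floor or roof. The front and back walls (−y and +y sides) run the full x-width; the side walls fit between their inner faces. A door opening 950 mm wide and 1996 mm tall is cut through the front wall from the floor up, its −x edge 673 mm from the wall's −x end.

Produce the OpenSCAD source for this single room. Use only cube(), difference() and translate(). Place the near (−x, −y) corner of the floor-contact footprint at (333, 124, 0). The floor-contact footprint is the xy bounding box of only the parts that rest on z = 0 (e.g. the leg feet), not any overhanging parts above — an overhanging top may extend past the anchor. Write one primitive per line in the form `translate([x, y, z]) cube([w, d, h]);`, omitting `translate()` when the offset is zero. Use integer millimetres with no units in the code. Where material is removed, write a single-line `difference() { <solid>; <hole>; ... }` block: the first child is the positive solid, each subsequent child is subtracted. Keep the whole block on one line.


difference() { translate([333, 124, 0]) cube([5440, 129, 2670]); translate([1006, 124, 0]) cube([950, 129, 1996]); }
translate([333, 4185, 0]) cube([5440, 129, 2670]);
translate([333, 253, 0]) cube([129, 3932, 2670]);
translate([5644, 253, 0]) cube([129, 3932, 2670]);


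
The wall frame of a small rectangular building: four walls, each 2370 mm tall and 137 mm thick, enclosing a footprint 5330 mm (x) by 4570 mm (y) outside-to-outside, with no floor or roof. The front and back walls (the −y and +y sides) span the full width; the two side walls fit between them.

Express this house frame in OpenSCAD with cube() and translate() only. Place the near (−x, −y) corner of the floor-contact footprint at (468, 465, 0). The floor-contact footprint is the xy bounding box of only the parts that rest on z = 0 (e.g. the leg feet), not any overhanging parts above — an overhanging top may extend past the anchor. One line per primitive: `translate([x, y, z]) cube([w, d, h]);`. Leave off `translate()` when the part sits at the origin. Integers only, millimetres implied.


translate([468, 465, 0]) cube([5330, 137, 2370]);
translate([468, 4898, 0]) cube([5330, 137, 2370]);
translate([468, 602, 0]) cube([137, 4296, 2370]);
translate([5661, 602, 0]) cube([137, 4296, 2370]);


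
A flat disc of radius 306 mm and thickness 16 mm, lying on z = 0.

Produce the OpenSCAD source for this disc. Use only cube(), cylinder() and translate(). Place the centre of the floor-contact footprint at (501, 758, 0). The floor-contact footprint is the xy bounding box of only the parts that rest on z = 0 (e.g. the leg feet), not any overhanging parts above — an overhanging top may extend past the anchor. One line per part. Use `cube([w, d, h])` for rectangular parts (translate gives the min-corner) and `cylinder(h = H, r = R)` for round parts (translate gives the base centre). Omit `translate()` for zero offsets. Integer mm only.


translate([501, 758, 0]) cylinder(h = 16, r = 306);


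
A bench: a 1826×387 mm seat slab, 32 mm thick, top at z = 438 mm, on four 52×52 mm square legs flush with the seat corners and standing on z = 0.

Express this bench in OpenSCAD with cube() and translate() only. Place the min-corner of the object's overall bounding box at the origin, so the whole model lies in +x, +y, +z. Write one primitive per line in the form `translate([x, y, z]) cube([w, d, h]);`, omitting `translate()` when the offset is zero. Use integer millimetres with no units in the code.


translate([0, 0, 406]) cube([1826, 387, 32]);
cube([52, 52, 406]);
translate([0, 335, 0]) cube([52, 52, 406]);
translate([1774, 0, 0]) cube([52, 52, 406]);
translate([1774, 335, 0]) cube([52, 52, 406]);


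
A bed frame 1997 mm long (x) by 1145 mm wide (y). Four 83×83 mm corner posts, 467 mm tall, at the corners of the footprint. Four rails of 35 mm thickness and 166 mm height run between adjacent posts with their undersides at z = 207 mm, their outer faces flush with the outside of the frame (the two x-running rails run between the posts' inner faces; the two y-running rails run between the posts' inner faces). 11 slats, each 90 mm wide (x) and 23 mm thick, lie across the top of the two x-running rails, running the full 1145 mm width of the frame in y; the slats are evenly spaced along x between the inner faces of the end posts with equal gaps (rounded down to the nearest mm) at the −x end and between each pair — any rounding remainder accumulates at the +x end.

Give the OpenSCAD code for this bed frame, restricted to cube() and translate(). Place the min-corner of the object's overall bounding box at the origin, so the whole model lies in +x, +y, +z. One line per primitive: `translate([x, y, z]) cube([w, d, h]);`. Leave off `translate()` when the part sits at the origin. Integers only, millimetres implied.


cube([83, 83, 467]);
translate([0, 1062, 0]) cube([83, 83, 467]);
translate([1914, 0, 0]) cube([83, 83, 467]);
translate([1914, 1062, 0]) cube([83, 83, 467]);
translate([83, 0, 207]) cube([1831, 35, 166]);
translate([83, 1110, 207]) cube([1831, 35, 166]);
translate([0, 83, 207]) cube([35, 979, 166]);
translate([1962, 83, 207]) cube([35, 979, 166]);
translate([153, 0, 373]) cube([90, 1145, 23]);
translate([313, 0, 373]) cube([90, 1145, 23]);
translate([473, 0, 373]) cube([90, 1145, 23]);
translate([633, 0, 373]) cube([90, 1145, 23]);
translate([793, 0, 373]) cube([90, 1145, 23]);
translate([953, 0, 373]) cube([90, 1145, 23]);
translate([1113, 0, 373]) cube([90, 1145, 23]);
translate([1273, 0, 373]) cube([90, 1145, 23]);
translate([1433, 0, 373]) cube([90, 1145, 23]);
translate([1593, 0, 373]) cube([90, 1145, 23]);
translate([1753, 0, 373]) cube([90, 1145, 23]);


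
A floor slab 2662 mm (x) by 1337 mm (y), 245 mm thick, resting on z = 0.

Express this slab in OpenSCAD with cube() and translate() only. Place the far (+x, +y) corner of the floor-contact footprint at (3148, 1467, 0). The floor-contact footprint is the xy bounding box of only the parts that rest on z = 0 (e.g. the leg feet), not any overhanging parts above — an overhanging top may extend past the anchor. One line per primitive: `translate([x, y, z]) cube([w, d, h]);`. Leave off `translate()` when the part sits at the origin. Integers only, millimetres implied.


translate([486, 130, 0]) cube([2662, 1337, 245]);


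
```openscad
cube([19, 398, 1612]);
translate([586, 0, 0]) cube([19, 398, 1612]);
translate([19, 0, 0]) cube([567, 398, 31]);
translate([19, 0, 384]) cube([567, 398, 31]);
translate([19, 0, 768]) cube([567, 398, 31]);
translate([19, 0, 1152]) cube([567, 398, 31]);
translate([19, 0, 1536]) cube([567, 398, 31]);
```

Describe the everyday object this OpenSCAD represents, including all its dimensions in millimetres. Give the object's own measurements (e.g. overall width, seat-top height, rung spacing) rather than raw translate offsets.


An open bookshelf. Two side panels, each 19 mm thick, 398 mm deep and 1612 mm tall, stand 605 mm apart (outside-to-outside). Between them sit 5 shelves, each 31 mm thick and 398 mm deep, spanning the full gap between the sides. The bottom shelf rests on the floor (its underside at z = 0) and the clear gap between one shelf's top and the next shelf's underside is 353 mm.


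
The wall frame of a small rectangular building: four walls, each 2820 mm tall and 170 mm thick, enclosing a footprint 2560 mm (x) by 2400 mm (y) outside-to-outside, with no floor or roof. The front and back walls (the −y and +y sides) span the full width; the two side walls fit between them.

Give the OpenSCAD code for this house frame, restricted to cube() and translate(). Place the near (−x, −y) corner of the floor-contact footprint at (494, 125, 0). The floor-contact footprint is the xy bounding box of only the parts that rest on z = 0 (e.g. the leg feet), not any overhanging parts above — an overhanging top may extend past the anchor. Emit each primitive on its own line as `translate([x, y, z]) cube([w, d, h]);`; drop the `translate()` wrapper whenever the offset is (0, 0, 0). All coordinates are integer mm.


translate([494, 125, 0]) cube([2560, 170, 2820]);
translate([494, 2355, 0]) cube([2560, 170, 2820]);
translate([494, 295, 0]) cube([170, 2060, 2820]);
translate([2884, 295, 0]) cube([170, 2060, 2820]);


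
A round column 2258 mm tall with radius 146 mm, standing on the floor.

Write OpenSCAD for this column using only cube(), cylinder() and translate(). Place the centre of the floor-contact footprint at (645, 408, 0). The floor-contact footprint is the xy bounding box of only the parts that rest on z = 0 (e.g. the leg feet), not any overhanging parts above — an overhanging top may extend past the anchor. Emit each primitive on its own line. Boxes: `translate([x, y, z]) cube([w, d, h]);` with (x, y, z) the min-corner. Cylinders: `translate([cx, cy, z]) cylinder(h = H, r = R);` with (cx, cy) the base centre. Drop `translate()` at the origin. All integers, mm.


translate([645, 408, 0]) cylinder(h = 2258, r = 146);


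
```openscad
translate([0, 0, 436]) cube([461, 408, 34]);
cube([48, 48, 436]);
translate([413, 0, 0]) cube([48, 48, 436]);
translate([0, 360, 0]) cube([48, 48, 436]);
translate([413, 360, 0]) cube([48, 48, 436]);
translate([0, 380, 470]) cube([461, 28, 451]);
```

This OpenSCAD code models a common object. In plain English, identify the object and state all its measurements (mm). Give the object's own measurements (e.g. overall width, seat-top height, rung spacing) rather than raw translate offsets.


A chair. The seat is a 461×408×34 mm slab with its top at z = 470 mm, on four 48×48 mm corner legs (flush with the seat edges, standing on z = 0). A flat backrest 28 mm thick, 451 mm tall, spans the full seat width and rises from the seat top along its +y edge, rear face flush with the rear of the seat.


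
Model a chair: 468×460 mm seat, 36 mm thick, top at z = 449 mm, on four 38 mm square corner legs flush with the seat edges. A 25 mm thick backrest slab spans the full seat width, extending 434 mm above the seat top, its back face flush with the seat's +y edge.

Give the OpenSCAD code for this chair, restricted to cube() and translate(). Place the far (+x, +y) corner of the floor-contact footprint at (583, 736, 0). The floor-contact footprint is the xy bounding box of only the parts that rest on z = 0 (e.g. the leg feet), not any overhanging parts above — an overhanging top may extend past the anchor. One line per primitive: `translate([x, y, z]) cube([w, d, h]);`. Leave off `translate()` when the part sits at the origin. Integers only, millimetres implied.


translate([115, 276, 413]) cube([468, 460, 36]);
translate([115, 276, 0]) cube([38, 38, 413]);
translate([545, 276, 0]) cube([38, 38, 413]);
translate([115, 698, 0]) cube([38, 38, 413]);
translate([545, 698, 0]) cube([38, 38, 413]);
translate([115, 711, 449]) cube([468, 25, 434]);


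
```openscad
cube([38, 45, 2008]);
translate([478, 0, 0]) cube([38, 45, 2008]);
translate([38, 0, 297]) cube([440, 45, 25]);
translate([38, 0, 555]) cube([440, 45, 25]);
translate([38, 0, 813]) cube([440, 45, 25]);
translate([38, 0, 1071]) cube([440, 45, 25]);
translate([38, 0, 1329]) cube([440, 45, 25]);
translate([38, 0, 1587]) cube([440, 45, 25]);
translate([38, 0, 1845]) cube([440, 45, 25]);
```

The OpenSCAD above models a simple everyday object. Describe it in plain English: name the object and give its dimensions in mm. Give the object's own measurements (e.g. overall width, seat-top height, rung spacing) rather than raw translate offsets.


A straight ladder. Two 38×45 mm vertical rails, 2008 mm tall, stand 516 mm apart (outside-to-outside) with their front faces coplanar on the −y side. 7 rungs, each 45 mm deep and 25 mm tall, span between the inner faces of the rails, front faces flush with the rails. The lowest rung's underside is at z = 297 mm and rungs are spaced 258 mm apart (underside to underside).


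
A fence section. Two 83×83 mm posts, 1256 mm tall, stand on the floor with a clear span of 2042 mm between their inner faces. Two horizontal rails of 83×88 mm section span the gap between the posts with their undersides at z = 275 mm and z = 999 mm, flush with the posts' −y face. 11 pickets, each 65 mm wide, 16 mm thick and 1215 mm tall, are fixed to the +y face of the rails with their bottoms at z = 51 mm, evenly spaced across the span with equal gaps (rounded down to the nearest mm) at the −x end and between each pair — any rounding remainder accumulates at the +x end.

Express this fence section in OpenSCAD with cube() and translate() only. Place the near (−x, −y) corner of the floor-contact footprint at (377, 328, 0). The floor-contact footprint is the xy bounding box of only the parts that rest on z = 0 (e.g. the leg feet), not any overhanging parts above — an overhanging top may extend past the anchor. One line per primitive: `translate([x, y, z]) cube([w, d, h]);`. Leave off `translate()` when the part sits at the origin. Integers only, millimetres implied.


translate([377, 328, 0]) cube([83, 83, 1256]);
translate([2502, 328, 0]) cube([83, 83, 1256]);
translate([460, 328, 275]) cube([2042, 83, 88]);
translate([460, 328, 999]) cube([2042, 83, 88]);
translate([570, 411, 51]) cube([65, 16, 1215]);
translate([745, 411, 51]) cube([65, 16, 1215]);
translate([920, 411, 51]) cube([65, 16, 1215]);
translate([1095, 411, 51]) cube([65, 16, 1215]);
translate([1270, 411, 51]) cube([65, 16, 1215]);
translate([1445, 411, 51]) cube([65, 16, 1215]);
translate([1620, 411, 51]) cube([65, 16, 1215]);
translate([1795, 411, 51]) cube([65, 16, 1215]);
translate([1970, 411, 51]) cube([65, 16, 1215]);
translate([2145, 411, 51]) cube([65, 16, 1215]);
translate([2320, 411, 51]) cube([65, 16, 1215]);


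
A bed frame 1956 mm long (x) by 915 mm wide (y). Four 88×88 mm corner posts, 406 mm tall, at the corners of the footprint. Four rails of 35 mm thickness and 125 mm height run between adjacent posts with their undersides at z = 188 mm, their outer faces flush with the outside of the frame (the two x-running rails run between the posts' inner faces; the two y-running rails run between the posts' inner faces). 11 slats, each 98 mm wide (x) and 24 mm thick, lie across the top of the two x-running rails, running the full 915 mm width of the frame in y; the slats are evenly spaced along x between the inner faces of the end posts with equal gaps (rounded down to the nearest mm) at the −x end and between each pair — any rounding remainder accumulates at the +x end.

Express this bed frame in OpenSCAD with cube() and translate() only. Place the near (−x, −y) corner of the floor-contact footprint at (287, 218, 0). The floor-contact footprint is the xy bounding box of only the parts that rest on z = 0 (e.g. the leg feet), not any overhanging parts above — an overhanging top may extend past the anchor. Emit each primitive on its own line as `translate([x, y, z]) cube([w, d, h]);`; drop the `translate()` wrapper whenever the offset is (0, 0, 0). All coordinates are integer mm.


translate([287, 218, 0]) cube([88, 88, 406]);
translate([287, 1045, 0]) cube([88, 88, 406]);
translate([2155, 218, 0]) cube([88, 88, 406]);
translate([2155, 1045, 0]) cube([88, 88, 406]);
translate([375, 218, 188]) cube([1780, 35, 125]);
translate([375, 1098, 188]) cube([1780, 35, 125]);
translate([287, 306, 188]) cube([35, 739, 125]);
translate([2208, 306, 188]) cube([35, 739, 125]);
translate([433, 218, 313]) cube([98, 915, 24]);
translate([589, 218, 313]) cube([98, 915, 24]);
translate([745, 218, 313]) cube([98, 915, 24]);
translate([901, 218, 313]) cube([98, 915, 24]);
translate([1057, 218, 313]) cube([98, 915, 24]);
translate([1213, 218, 313]) cube([98, 915, 24]);
translate([1369, 218, 313]) cube([98, 915, 24]);
translate([1525, 218, 313]) cube([98, 915, 24]);
translate([1681, 218, 313]) cube([98, 915, 24]);
translate([1837, 218, 313]) cube([98, 915, 24]);
translate([1993, 218, 313]) cube([98, 915, 24]);
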